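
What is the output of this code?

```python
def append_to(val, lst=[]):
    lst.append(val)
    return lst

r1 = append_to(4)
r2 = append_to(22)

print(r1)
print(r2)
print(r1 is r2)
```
[4, 22]
[4, 22]
True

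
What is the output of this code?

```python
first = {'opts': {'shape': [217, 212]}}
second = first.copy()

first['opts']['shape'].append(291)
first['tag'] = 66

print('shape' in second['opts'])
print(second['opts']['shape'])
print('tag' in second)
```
True
[217, 212, 291]
False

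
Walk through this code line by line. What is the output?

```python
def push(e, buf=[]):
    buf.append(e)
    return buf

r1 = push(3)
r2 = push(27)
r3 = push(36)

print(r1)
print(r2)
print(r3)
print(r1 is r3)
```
[3, 27, 36]
[3, 27, 36]
[3, 27, 36]
True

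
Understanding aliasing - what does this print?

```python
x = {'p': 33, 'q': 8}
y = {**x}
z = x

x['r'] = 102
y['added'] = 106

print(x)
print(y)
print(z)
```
{'p': 33, 'q': 8, 'r': 102}
{'p': 33, 'q': 8, 'added': 106}
{'p': 33, 'q': 8, 'r': 102}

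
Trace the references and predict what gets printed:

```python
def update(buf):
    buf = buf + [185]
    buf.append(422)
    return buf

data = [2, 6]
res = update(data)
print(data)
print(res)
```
[2, 6]
[2, 6, 185, 422]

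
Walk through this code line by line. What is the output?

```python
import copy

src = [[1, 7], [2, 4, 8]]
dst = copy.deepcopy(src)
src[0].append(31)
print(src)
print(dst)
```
[[1, 7, 31], [2, 4, 8]]
[[1, 7], [2, 4, 8]]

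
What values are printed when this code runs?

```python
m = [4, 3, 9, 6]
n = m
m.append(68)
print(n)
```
[4, 3, 9, 6, 68]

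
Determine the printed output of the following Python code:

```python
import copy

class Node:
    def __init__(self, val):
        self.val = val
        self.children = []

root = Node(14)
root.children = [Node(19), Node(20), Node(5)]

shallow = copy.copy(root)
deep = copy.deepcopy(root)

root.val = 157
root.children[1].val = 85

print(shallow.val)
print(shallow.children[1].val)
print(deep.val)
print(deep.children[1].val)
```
14
85
14
20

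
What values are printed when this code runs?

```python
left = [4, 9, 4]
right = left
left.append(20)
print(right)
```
[4, 9, 4, 20]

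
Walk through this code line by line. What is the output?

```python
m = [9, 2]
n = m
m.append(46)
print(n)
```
[9, 2, 46]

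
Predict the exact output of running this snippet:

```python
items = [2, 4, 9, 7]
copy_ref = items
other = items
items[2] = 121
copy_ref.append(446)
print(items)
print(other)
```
[2, 4, 121, 7, 446]
[2, 4, 121, 7, 446]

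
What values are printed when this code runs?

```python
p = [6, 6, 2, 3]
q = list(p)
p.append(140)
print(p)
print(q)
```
[6, 6, 2, 3, 140]
[6, 6, 2, 3]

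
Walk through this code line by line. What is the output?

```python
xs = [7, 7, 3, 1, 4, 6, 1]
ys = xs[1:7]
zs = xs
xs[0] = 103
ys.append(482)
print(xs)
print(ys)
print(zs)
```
[103, 7, 3, 1, 4, 6, 1]
[7, 3, 1, 4, 6, 1, 482]
[103, 7, 3, 1, 4, 6, 1]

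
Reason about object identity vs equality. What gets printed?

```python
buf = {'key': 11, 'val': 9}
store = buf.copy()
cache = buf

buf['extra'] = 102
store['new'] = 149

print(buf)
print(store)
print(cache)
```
{'key': 11, 'val': 9, 'extra': 102}
{'key': 11, 'val': 9, 'new': 149}
{'key': 11, 'val': 9, 'extra': 102}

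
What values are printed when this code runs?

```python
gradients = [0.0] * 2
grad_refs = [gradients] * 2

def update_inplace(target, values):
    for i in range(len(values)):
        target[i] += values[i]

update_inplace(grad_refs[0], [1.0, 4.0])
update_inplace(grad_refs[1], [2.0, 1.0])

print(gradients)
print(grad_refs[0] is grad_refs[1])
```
[3.0, 5.0]
True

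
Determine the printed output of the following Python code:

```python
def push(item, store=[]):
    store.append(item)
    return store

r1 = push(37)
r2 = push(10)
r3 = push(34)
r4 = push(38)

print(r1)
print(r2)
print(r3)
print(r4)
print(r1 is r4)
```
[37, 10, 34, 38]
[37, 10, 34, 38]
[37, 10, 34, 38]
[37, 10, 34, 38]
True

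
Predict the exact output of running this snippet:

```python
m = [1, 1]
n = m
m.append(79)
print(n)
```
[1, 1, 79]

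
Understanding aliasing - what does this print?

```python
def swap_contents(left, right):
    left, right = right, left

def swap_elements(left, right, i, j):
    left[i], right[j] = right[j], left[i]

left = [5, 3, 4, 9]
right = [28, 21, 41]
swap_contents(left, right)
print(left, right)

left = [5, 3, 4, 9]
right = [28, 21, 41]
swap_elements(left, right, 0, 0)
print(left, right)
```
[5, 3, 4, 9] [28, 21, 41]
[28, 3, 4, 9] [5, 21, 41]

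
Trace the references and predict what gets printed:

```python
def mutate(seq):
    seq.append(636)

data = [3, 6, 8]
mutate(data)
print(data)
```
[3, 6, 8, 636]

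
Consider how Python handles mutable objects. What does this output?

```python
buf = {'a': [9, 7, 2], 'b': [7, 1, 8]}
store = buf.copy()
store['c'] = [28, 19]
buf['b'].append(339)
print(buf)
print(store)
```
{'a': [9, 7, 2], 'b': [7, 1, 8, 339]}
{'a': [9, 7, 2], 'b': [7, 1, 8, 339], 'c': [28, 19]}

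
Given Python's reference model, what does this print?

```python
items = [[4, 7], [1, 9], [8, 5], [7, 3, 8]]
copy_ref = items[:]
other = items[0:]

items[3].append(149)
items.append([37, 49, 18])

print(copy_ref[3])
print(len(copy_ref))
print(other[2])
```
[7, 3, 8, 149]
4
[8, 5]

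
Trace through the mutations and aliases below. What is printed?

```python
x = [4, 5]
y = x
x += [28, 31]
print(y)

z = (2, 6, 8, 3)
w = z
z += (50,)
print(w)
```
[4, 5, 28, 31]
(2, 6, 8, 3)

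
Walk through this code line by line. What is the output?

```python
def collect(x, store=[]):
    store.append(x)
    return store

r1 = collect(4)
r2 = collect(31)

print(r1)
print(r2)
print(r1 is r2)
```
[4, 31]
[4, 31]
True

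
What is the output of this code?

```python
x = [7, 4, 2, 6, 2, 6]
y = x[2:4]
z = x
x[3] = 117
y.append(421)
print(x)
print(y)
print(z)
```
[7, 4, 2, 117, 2, 6]
[2, 6, 421]
[7, 4, 2, 117, 2, 6]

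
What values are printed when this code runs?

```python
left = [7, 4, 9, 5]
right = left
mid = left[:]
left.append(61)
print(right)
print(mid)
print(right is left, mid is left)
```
[7, 4, 9, 5, 61]
[7, 4, 9, 5]
True False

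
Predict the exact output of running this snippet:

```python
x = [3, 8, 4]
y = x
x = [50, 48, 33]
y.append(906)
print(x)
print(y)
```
[50, 48, 33]
[3, 8, 4, 906]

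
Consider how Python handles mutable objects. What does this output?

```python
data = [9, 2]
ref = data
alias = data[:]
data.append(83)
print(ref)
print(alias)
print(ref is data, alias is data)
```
[9, 2, 83]
[9, 2]
True False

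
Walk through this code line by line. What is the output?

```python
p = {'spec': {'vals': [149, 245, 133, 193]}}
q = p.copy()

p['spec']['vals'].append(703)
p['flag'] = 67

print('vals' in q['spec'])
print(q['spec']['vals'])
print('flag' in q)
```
True
[149, 245, 133, 193, 703]
False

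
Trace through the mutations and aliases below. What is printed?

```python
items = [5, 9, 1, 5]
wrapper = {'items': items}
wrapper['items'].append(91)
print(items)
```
[5, 9, 1, 5, 91]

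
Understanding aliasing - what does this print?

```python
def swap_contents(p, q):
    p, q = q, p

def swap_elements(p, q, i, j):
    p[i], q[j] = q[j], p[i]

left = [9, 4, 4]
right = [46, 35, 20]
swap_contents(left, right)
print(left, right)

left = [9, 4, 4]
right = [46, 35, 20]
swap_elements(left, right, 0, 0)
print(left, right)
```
[9, 4, 4] [46, 35, 20]
[46, 4, 4] [9, 35, 20]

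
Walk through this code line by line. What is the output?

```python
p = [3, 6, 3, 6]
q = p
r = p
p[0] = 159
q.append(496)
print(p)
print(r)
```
[159, 6, 3, 6, 496]
[159, 6, 3, 6, 496]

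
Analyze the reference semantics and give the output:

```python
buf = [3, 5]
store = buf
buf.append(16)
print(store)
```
[3, 5, 16]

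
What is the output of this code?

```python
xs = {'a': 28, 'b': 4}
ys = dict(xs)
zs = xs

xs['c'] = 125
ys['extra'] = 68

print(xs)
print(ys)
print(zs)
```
{'a': 28, 'b': 4, 'c': 125}
{'a': 28, 'b': 4, 'extra': 68}
{'a': 28, 'b': 4, 'c': 125}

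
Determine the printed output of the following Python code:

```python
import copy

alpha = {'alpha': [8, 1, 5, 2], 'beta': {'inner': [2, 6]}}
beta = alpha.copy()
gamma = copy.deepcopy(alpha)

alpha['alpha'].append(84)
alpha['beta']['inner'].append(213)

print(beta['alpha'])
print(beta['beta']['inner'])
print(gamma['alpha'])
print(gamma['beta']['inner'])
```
[8, 1, 5, 2, 84]
[2, 6, 213]
[8, 1, 5, 2]
[2, 6]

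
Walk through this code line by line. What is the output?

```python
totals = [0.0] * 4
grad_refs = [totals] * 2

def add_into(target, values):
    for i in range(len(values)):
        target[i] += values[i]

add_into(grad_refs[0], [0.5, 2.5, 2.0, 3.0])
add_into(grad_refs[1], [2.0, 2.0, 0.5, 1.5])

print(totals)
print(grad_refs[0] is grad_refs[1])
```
[2.5, 4.5, 2.5, 4.5]
True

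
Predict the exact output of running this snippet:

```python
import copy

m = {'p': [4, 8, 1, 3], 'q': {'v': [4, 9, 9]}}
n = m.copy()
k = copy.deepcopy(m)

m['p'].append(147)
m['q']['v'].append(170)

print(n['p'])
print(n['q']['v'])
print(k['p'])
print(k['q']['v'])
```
[4, 8, 1, 3, 147]
[4, 9, 9, 170]
[4, 8, 1, 3]
[4, 9, 9]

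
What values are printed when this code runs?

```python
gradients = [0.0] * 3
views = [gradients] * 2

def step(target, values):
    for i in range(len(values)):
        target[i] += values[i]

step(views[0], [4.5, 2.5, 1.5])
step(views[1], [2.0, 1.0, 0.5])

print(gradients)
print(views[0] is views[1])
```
[6.5, 3.5, 2.0]
True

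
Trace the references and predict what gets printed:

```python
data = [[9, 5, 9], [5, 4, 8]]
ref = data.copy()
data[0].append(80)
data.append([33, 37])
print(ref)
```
[[9, 5, 9, 80], [5, 4, 8]]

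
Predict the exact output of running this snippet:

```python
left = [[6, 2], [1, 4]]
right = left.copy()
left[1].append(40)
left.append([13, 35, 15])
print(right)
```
[[6, 2], [1, 4, 40]]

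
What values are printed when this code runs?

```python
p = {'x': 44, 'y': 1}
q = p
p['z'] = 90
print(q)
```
{'x': 44, 'y': 1, 'z': 90}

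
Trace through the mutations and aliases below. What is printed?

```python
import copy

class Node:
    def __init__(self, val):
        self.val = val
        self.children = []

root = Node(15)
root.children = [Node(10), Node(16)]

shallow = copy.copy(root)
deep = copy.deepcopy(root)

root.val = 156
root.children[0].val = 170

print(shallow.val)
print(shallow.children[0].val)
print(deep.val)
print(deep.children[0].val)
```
15
170
15
10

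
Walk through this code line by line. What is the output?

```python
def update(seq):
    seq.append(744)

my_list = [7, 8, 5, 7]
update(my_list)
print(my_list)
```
[7, 8, 5, 7, 744]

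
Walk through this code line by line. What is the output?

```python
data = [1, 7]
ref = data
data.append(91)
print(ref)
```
[1, 7, 91]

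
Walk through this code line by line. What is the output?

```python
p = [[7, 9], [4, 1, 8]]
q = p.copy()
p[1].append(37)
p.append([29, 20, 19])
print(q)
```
[[7, 9], [4, 1, 8, 37]]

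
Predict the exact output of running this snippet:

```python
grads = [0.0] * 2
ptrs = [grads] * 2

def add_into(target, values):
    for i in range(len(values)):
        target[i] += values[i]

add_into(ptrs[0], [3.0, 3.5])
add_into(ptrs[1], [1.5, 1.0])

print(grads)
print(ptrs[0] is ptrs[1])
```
[4.5, 4.5]
True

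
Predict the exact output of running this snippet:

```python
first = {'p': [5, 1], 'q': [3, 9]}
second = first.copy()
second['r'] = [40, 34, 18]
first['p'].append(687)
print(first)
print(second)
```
{'p': [5, 1, 687], 'q': [3, 9]}
{'p': [5, 1, 687], 'q': [3, 9], 'r': [40, 34, 18]}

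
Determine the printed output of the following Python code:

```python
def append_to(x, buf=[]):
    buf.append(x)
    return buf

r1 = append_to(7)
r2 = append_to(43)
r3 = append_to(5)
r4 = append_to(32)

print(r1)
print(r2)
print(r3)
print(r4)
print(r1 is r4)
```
[7, 43, 5, 32]
[7, 43, 5, 32]
[7, 43, 5, 32]
[7, 43, 5, 32]
True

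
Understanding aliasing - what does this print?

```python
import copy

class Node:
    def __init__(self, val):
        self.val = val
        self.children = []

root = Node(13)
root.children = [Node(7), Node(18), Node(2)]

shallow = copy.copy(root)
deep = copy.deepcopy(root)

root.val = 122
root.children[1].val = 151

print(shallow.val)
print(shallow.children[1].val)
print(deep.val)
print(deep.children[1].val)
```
13
151
13
18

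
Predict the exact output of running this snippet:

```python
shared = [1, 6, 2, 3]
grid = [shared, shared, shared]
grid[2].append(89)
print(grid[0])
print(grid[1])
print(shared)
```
[1, 6, 2, 3, 89]
[1, 6, 2, 3, 89]
[1, 6, 2, 3, 89]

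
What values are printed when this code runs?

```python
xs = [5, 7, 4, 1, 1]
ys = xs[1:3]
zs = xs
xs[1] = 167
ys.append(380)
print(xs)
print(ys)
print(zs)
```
[5, 167, 4, 1, 1]
[7, 4, 380]
[5, 167, 4, 1, 1]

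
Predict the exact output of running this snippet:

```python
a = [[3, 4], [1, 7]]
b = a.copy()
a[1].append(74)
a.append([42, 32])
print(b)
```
[[3, 4], [1, 7, 74]]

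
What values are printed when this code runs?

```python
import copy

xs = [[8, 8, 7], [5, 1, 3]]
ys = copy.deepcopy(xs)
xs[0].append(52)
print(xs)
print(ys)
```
[[8, 8, 7, 52], [5, 1, 3]]
[[8, 8, 7], [5, 1, 3]]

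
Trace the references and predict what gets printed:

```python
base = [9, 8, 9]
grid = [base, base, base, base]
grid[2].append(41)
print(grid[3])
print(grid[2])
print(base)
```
[9, 8, 9, 41]
[9, 8, 9, 41]
[9, 8, 9, 41]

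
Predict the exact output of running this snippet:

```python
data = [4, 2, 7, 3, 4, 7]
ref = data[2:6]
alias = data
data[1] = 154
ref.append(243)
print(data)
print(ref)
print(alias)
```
[4, 154, 7, 3, 4, 7]
[7, 3, 4, 7, 243]
[4, 154, 7, 3, 4, 7]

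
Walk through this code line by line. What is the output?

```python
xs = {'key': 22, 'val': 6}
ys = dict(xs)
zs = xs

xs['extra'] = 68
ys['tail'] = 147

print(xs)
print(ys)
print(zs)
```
{'key': 22, 'val': 6, 'extra': 68}
{'key': 22, 'val': 6, 'tail': 147}
{'key': 22, 'val': 6, 'extra': 68}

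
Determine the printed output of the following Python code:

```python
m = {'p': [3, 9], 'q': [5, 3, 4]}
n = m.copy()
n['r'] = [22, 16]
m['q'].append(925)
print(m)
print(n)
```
{'p': [3, 9], 'q': [5, 3, 4, 925]}
{'p': [3, 9], 'q': [5, 3, 4, 925], 'r': [22, 16]}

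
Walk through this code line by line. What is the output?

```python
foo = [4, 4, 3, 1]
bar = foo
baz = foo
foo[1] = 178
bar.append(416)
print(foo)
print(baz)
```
[4, 178, 3, 1, 416]
[4, 178, 3, 1, 416]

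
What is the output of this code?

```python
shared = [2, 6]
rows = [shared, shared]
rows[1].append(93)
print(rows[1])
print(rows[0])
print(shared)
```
[2, 6, 93]
[2, 6, 93]
[2, 6, 93]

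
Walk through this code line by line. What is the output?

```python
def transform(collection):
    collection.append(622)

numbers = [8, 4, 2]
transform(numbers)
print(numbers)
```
[8, 4, 2, 622]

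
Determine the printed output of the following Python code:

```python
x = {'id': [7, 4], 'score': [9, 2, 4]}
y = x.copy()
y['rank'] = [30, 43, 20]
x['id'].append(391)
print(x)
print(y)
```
{'id': [7, 4, 391], 'score': [9, 2, 4]}
{'id': [7, 4, 391], 'score': [9, 2, 4], 'rank': [30, 43, 20]}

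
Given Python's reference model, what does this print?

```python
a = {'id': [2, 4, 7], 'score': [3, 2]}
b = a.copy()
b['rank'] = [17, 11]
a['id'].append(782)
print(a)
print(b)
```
{'id': [2, 4, 7, 782], 'score': [3, 2]}
{'id': [2, 4, 7, 782], 'score': [3, 2], 'rank': [17, 11]}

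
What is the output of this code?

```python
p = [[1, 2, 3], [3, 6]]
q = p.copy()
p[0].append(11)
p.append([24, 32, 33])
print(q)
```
[[1, 2, 3, 11], [3, 6]]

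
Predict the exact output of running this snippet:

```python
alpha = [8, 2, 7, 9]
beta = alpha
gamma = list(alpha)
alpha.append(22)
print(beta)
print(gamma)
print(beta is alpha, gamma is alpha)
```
[8, 2, 7, 9, 22]
[8, 2, 7, 9]
True False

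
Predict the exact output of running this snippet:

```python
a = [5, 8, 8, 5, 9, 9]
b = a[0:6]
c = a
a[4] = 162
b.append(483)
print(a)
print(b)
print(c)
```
[5, 8, 8, 5, 162, 9]
[5, 8, 8, 5, 9, 9, 483]
[5, 8, 8, 5, 162, 9]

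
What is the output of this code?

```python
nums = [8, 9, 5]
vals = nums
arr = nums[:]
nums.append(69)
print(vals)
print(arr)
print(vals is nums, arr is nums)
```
[8, 9, 5, 69]
[8, 9, 5]
True False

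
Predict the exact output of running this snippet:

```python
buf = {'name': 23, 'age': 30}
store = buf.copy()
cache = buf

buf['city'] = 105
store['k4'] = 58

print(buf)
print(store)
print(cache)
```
{'name': 23, 'age': 30, 'city': 105}
{'name': 23, 'age': 30, 'k4': 58}
{'name': 23, 'age': 30, 'city': 105}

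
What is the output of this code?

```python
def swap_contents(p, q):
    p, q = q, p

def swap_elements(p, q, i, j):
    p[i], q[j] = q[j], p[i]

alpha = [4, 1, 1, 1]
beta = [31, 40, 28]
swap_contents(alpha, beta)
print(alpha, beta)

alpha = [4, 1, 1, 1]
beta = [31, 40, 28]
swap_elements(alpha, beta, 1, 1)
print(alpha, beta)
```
[4, 1, 1, 1] [31, 40, 28]
[4, 40, 1, 1] [31, 1, 28]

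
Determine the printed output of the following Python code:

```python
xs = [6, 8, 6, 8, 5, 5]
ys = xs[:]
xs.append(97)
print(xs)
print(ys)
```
[6, 8, 6, 8, 5, 5, 97]
[6, 8, 6, 8, 5, 5]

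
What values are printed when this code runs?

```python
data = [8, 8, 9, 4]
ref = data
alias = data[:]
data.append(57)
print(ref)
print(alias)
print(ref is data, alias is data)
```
[8, 8, 9, 4, 57]
[8, 8, 9, 4]
True False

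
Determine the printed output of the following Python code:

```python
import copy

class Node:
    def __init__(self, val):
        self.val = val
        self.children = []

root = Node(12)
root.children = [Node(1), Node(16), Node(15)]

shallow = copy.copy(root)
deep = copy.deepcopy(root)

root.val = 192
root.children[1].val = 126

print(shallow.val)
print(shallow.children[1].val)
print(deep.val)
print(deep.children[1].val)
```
12
126
12
16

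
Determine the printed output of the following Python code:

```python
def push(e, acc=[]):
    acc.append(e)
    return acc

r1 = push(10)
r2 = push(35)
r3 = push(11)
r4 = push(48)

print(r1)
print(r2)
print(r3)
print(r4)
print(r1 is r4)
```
[10, 35, 11, 48]
[10, 35, 11, 48]
[10, 35, 11, 48]
[10, 35, 11, 48]
True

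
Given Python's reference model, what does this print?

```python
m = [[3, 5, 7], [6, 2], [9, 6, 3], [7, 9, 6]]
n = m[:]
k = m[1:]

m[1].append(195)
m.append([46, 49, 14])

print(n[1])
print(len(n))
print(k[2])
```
[6, 2, 195]
4
[7, 9, 6]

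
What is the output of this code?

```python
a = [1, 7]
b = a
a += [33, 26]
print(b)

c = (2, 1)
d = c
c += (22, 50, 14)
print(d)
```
[1, 7, 33, 26]
(2, 1)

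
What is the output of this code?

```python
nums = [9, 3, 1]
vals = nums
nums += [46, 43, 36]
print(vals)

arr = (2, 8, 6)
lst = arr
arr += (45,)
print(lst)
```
[9, 3, 1, 46, 43, 36]
(2, 8, 6)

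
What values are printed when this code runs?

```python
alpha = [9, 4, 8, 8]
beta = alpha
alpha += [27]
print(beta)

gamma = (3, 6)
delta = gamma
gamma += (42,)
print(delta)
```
[9, 4, 8, 8, 27]
(3, 6)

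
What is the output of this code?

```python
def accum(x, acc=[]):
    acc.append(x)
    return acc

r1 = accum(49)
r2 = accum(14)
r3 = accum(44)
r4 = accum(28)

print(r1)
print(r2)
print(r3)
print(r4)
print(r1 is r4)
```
[49, 14, 44, 28]
[49, 14, 44, 28]
[49, 14, 44, 28]
[49, 14, 44, 28]
True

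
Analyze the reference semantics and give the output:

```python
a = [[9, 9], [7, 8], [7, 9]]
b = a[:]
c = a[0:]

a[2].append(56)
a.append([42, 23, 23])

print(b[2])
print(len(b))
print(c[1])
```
[7, 9, 56]
3
[7, 8]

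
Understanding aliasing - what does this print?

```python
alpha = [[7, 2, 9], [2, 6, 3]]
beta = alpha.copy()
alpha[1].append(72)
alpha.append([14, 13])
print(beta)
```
[[7, 2, 9], [2, 6, 3, 72]]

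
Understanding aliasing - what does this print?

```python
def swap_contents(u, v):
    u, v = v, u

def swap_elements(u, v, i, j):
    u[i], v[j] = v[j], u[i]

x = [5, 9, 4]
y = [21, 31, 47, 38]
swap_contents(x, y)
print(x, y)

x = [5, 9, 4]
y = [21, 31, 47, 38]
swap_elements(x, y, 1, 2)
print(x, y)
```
[5, 9, 4] [21, 31, 47, 38]
[5, 47, 4] [21, 31, 9, 38]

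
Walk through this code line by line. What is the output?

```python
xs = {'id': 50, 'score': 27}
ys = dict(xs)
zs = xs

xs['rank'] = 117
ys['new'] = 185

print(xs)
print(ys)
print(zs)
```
{'id': 50, 'score': 27, 'rank': 117}
{'id': 50, 'score': 27, 'new': 185}
{'id': 50, 'score': 27, 'rank': 117}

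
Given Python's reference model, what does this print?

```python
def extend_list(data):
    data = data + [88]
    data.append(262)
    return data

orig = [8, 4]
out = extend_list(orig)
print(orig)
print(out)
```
[8, 4]
[8, 4, 88, 262]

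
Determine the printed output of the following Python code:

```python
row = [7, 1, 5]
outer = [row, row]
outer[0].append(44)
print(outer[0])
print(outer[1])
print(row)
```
[7, 1, 5, 44]
[7, 1, 5, 44]
[7, 1, 5, 44]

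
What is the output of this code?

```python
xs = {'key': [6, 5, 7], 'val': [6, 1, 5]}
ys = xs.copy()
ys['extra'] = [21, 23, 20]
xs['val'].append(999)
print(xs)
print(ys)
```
{'key': [6, 5, 7], 'val': [6, 1, 5, 999]}
{'key': [6, 5, 7], 'val': [6, 1, 5, 999], 'extra': [21, 23, 20]}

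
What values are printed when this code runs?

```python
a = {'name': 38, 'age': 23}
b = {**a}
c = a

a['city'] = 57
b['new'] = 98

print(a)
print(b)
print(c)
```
{'name': 38, 'age': 23, 'city': 57}
{'name': 38, 'age': 23, 'new': 98}
{'name': 38, 'age': 23, 'city': 57}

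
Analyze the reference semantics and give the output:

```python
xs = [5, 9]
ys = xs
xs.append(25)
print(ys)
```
[5, 9, 25]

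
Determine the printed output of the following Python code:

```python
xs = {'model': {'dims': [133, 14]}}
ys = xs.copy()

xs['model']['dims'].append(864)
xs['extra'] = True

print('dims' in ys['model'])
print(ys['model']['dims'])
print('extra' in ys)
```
True
[133, 14, 864]
False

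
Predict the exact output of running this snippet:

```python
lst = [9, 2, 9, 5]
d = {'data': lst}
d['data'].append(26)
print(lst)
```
[9, 2, 9, 5, 26]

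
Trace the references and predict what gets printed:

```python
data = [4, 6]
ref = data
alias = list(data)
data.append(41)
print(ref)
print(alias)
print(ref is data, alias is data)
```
[4, 6, 41]
[4, 6]
True False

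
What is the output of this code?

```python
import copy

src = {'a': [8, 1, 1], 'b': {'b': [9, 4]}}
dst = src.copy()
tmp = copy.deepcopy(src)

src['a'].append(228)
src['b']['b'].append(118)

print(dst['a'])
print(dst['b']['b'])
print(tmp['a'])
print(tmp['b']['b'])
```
[8, 1, 1, 228]
[9, 4, 118]
[8, 1, 1]
[9, 4]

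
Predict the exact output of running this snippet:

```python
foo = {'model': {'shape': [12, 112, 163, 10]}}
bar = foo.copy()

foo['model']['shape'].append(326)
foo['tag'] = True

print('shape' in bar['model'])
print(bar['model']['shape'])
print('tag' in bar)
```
True
[12, 112, 163, 10, 326]
False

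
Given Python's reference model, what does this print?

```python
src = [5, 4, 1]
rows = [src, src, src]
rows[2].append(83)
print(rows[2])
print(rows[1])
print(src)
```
[5, 4, 1, 83]
[5, 4, 1, 83]
[5, 4, 1, 83]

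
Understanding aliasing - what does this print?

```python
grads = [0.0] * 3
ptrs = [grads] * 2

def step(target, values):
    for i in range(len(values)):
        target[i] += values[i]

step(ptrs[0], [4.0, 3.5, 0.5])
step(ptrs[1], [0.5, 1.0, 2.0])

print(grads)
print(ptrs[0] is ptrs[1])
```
[4.5, 4.5, 2.5]
True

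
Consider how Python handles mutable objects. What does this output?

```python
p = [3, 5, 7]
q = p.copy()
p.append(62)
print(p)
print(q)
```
[3, 5, 7, 62]
[3, 5, 7]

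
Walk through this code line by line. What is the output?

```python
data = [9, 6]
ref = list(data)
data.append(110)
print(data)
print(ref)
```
[9, 6, 110]
[9, 6]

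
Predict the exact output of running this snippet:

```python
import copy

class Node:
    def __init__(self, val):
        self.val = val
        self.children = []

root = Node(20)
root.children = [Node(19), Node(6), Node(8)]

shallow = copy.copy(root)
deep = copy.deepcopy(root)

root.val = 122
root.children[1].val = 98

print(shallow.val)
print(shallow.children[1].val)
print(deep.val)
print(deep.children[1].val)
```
20
98
20
6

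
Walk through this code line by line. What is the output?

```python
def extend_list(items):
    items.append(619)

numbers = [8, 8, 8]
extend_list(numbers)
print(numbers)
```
[8, 8, 8, 619]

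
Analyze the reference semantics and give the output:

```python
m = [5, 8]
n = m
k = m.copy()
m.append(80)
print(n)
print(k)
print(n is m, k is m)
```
[5, 8, 80]
[5, 8]
True False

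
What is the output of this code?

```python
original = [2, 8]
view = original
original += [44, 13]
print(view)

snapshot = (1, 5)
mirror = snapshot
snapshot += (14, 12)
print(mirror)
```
[2, 8, 44, 13]
(1, 5)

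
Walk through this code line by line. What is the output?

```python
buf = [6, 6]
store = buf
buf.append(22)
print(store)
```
[6, 6, 22]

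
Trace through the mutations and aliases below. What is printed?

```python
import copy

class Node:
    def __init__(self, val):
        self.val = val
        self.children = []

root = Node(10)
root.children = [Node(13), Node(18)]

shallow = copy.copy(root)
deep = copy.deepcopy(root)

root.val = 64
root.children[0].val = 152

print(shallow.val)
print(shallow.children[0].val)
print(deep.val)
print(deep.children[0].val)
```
10
152
10
13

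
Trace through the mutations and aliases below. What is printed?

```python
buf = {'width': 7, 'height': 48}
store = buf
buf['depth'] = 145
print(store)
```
{'width': 7, 'height': 48, 'depth': 145}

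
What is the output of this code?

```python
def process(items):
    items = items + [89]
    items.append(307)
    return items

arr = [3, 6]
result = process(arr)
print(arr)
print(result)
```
[3, 6]
[3, 6, 89, 307]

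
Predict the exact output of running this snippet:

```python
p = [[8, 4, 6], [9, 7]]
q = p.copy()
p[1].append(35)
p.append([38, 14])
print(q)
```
[[8, 4, 6], [9, 7, 35]]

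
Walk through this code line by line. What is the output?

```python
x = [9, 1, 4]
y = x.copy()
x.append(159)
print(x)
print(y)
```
[9, 1, 4, 159]
[9, 1, 4]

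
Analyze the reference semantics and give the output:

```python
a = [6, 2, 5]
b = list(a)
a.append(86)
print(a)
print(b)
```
[6, 2, 5, 86]
[6, 2, 5]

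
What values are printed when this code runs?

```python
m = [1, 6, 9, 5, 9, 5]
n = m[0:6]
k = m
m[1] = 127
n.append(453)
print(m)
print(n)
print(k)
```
[1, 127, 9, 5, 9, 5]
[1, 6, 9, 5, 9, 5, 453]
[1, 127, 9, 5, 9, 5]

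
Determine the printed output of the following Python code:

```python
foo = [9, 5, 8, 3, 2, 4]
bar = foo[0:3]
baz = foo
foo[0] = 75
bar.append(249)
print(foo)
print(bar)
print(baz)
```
[75, 5, 8, 3, 2, 4]
[9, 5, 8, 249]
[75, 5, 8, 3, 2, 4]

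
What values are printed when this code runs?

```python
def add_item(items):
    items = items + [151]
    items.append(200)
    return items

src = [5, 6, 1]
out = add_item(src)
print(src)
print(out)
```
[5, 6, 1]
[5, 6, 1, 151, 200]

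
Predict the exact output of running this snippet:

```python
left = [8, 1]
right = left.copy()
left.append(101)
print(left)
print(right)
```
[8, 1, 101]
[8, 1]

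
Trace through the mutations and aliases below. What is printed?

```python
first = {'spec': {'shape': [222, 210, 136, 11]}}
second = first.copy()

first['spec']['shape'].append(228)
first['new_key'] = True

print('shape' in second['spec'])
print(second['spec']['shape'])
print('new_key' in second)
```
True
[222, 210, 136, 11, 228]
False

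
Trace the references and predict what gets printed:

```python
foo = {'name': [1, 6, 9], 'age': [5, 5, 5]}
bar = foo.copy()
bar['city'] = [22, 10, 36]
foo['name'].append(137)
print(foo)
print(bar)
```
{'name': [1, 6, 9, 137], 'age': [5, 5, 5]}
{'name': [1, 6, 9, 137], 'age': [5, 5, 5], 'city': [22, 10, 36]}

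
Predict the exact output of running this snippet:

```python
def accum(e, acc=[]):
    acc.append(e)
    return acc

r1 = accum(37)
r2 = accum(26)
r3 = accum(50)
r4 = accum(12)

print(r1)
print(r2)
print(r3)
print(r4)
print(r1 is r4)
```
[37, 26, 50, 12]
[37, 26, 50, 12]
[37, 26, 50, 12]
[37, 26, 50, 12]
True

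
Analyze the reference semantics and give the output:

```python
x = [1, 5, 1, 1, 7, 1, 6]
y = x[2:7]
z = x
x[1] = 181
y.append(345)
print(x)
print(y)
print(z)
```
[1, 181, 1, 1, 7, 1, 6]
[1, 1, 7, 1, 6, 345]
[1, 181, 1, 1, 7, 1, 6]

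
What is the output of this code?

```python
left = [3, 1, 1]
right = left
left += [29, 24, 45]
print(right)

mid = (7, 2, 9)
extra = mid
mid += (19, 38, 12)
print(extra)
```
[3, 1, 1, 29, 24, 45]
(7, 2, 9)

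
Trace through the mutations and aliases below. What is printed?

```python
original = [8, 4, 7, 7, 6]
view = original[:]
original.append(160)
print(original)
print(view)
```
[8, 4, 7, 7, 6, 160]
[8, 4, 7, 7, 6]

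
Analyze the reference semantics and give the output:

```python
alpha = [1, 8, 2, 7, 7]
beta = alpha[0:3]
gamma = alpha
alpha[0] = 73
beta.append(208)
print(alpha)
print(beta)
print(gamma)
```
[73, 8, 2, 7, 7]
[1, 8, 2, 208]
[73, 8, 2, 7, 7]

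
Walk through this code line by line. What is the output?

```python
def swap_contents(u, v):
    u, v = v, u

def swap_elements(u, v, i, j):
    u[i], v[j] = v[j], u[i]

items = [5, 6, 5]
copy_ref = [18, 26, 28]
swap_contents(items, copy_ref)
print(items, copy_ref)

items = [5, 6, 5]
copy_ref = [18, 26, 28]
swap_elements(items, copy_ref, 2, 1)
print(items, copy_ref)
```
[5, 6, 5] [18, 26, 28]
[5, 6, 26] [18, 5, 28]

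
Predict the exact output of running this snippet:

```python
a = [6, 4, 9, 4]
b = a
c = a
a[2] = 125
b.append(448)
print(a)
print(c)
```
[6, 4, 125, 4, 448]
[6, 4, 125, 4, 448]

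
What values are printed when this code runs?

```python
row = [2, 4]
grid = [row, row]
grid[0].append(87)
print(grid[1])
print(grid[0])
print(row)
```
[2, 4, 87]
[2, 4, 87]
[2, 4, 87]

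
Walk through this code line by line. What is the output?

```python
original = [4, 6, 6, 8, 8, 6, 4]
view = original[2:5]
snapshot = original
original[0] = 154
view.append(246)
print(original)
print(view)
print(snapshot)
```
[154, 6, 6, 8, 8, 6, 4]
[6, 8, 8, 246]
[154, 6, 6, 8, 8, 6, 4]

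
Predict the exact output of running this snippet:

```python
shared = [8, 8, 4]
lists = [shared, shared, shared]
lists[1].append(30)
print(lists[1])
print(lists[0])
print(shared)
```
[8, 8, 4, 30]
[8, 8, 4, 30]
[8, 8, 4, 30]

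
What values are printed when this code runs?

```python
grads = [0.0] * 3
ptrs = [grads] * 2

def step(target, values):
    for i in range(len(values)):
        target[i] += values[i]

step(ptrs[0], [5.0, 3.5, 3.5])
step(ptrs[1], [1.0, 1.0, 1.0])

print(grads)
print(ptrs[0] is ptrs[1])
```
[6.0, 4.5, 4.5]
True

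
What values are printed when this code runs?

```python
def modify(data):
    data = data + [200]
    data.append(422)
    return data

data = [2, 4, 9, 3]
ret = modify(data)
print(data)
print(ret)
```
[2, 4, 9, 3]
[2, 4, 9, 3, 200, 422]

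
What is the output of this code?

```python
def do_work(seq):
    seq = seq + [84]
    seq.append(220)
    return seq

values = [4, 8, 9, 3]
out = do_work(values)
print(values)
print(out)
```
[4, 8, 9, 3]
[4, 8, 9, 3, 84, 220]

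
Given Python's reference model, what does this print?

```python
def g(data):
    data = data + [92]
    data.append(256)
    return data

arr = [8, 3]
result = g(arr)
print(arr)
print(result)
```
[8, 3]
[8, 3, 92, 256]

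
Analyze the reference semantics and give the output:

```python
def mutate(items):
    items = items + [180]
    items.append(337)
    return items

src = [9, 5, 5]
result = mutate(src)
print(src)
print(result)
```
[9, 5, 5]
[9, 5, 5, 180, 337]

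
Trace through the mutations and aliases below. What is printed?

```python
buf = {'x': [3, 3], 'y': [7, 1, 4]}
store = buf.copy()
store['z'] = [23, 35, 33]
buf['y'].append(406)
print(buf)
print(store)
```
{'x': [3, 3], 'y': [7, 1, 4, 406]}
{'x': [3, 3], 'y': [7, 1, 4, 406], 'z': [23, 35, 33]}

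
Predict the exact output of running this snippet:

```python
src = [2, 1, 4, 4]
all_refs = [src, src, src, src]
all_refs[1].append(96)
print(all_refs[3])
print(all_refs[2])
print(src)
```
[2, 1, 4, 4, 96]
[2, 1, 4, 4, 96]
[2, 1, 4, 4, 96]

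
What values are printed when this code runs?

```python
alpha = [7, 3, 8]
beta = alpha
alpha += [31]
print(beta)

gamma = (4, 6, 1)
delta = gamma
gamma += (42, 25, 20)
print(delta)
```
[7, 3, 8, 31]
(4, 6, 1)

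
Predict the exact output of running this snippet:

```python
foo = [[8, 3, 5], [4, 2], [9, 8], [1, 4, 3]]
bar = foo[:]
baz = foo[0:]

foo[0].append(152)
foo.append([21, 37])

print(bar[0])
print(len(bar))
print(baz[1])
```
[8, 3, 5, 152]
4
[4, 2]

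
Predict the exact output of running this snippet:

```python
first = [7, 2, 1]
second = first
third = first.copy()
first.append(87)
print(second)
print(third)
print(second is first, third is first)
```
[7, 2, 1, 87]
[7, 2, 1]
True False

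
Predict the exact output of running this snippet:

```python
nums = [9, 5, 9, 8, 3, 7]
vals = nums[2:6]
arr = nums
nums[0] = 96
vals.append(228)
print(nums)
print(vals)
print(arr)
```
[96, 5, 9, 8, 3, 7]
[9, 8, 3, 7, 228]
[96, 5, 9, 8, 3, 7]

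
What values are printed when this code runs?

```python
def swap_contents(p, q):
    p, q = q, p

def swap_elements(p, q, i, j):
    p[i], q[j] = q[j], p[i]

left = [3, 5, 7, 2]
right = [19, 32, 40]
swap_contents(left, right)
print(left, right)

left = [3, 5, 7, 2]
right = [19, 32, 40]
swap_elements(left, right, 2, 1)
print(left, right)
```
[3, 5, 7, 2] [19, 32, 40]
[3, 5, 32, 2] [19, 7, 40]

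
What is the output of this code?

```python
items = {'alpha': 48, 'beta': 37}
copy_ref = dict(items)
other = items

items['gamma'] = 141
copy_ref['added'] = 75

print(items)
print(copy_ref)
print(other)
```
{'alpha': 48, 'beta': 37, 'gamma': 141}
{'alpha': 48, 'beta': 37, 'added': 75}
{'alpha': 48, 'beta': 37, 'gamma': 141}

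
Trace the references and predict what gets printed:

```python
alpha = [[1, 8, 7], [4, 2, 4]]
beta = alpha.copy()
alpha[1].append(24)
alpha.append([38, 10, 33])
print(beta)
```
[[1, 8, 7], [4, 2, 4, 24]]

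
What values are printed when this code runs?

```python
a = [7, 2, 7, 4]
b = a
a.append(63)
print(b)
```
[7, 2, 7, 4, 63]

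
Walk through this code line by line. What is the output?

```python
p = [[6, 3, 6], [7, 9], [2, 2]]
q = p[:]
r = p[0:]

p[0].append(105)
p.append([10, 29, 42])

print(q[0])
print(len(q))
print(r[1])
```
[6, 3, 6, 105]
3
[7, 9]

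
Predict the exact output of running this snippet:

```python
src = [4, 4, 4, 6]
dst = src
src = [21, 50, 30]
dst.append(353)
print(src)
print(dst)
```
[21, 50, 30]
[4, 4, 4, 6, 353]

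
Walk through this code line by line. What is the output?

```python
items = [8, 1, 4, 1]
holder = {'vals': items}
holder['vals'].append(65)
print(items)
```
[8, 1, 4, 1, 65]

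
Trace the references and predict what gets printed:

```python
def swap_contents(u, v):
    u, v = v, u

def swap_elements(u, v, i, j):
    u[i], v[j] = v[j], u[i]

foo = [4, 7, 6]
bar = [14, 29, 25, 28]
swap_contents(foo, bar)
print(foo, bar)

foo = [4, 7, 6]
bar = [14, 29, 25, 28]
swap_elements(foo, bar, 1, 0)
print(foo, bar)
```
[4, 7, 6] [14, 29, 25, 28]
[4, 14, 6] [7, 29, 25, 28]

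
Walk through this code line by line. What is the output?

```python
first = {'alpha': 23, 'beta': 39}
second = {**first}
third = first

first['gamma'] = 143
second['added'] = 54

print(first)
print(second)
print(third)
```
{'alpha': 23, 'beta': 39, 'gamma': 143}
{'alpha': 23, 'beta': 39, 'added': 54}
{'alpha': 23, 'beta': 39, 'gamma': 143}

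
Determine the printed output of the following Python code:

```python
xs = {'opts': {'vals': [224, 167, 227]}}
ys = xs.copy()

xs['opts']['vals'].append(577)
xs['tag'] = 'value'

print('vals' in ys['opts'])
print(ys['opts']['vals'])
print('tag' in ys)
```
True
[224, 167, 227, 577]
False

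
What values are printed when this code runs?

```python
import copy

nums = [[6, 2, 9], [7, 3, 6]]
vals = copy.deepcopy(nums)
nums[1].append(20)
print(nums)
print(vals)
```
[[6, 2, 9], [7, 3, 6, 20]]
[[6, 2, 9], [7, 3, 6]]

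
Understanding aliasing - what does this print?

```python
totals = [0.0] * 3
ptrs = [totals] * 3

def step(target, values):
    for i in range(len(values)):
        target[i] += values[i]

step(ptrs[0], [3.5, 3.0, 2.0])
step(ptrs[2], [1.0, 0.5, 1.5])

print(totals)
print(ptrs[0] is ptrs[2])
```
[4.5, 3.5, 3.5]
True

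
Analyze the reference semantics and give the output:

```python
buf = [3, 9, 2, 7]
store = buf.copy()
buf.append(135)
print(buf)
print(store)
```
[3, 9, 2, 7, 135]
[3, 9, 2, 7]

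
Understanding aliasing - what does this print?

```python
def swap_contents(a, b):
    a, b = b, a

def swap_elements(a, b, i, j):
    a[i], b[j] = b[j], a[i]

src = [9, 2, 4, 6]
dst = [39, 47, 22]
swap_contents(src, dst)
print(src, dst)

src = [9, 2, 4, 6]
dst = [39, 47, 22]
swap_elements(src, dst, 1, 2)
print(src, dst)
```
[9, 2, 4, 6] [39, 47, 22]
[9, 22, 4, 6] [39, 47, 2]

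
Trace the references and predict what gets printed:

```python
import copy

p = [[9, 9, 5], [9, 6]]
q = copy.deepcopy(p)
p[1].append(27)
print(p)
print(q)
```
[[9, 9, 5], [9, 6, 27]]
[[9, 9, 5], [9, 6]]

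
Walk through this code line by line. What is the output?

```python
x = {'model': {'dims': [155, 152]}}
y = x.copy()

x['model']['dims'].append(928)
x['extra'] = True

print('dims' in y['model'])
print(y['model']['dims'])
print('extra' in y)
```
True
[155, 152, 928]
False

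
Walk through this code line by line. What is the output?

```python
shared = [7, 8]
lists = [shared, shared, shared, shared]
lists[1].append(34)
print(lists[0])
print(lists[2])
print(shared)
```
[7, 8, 34]
[7, 8, 34]
[7, 8, 34]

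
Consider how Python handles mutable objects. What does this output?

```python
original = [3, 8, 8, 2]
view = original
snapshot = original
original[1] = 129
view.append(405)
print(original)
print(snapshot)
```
[3, 129, 8, 2, 405]
[3, 129, 8, 2, 405]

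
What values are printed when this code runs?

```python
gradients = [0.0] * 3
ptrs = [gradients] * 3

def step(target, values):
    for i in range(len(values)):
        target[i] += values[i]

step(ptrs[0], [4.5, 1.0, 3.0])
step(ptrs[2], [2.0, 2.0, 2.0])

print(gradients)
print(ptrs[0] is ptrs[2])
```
[6.5, 3.0, 5.0]
True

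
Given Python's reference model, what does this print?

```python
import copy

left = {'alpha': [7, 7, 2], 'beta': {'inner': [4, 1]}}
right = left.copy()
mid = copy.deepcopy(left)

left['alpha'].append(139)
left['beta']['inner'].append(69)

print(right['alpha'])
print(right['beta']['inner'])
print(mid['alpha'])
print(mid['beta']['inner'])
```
[7, 7, 2, 139]
[4, 1, 69]
[7, 7, 2]
[4, 1]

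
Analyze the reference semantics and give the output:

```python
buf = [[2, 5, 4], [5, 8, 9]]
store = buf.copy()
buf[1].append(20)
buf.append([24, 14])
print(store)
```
[[2, 5, 4], [5, 8, 9, 20]]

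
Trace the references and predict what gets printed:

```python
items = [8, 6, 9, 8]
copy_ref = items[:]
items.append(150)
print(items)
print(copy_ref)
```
[8, 6, 9, 8, 150]
[8, 6, 9, 8]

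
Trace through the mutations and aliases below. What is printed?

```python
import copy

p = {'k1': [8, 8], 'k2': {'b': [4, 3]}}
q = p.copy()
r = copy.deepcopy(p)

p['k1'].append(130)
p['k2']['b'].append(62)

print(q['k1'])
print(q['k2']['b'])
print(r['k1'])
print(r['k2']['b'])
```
[8, 8, 130]
[4, 3, 62]
[8, 8]
[4, 3]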